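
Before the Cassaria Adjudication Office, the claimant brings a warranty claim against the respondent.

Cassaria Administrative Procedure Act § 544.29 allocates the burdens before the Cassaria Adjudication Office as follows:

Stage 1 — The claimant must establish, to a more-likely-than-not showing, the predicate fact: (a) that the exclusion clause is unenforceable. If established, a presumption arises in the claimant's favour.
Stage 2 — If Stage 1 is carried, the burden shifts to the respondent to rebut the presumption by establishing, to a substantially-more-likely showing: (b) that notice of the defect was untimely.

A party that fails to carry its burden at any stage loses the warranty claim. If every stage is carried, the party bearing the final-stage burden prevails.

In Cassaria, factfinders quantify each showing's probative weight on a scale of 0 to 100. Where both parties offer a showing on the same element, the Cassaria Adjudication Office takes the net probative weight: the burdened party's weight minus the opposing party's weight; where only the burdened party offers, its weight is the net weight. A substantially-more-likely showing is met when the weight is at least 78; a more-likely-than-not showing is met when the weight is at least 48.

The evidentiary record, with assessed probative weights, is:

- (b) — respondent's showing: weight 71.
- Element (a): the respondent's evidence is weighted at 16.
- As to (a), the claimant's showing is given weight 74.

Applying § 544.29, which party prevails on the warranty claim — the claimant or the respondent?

claimant

Stage 1 — burden on claimant; standard: a more-likely-than-not showing (weight is at least 48).
    (a): 74 − 16 = 58 ≥ 48 [met]
  Stage 1 carried; the burden shifts to the respondent.
Stage 2 — burden on respondent; standard: a substantially-more-likely showing (weight is at least 78).
    (b): 71 < 78 [not met]
  The respondent does not carry Stage 2.
The analysis ends at Stage 2; the claimant prevails.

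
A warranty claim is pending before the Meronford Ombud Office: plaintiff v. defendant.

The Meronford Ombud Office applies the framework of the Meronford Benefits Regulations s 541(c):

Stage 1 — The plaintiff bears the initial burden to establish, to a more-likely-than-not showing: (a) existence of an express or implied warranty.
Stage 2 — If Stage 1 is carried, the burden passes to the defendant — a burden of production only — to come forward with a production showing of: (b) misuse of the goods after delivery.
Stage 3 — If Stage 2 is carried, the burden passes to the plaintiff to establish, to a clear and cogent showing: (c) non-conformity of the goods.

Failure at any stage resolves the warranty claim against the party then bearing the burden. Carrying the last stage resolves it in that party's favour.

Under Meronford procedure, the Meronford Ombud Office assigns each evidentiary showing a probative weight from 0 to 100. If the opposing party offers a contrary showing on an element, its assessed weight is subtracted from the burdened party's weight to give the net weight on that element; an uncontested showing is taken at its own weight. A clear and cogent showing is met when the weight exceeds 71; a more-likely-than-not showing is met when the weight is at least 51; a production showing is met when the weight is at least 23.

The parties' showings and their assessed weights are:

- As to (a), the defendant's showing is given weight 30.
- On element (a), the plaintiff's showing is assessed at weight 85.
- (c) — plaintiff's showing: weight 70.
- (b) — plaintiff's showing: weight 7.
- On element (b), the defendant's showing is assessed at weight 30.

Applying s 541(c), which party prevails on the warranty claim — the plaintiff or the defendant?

Stage 1 — burden on plaintiff; standard: a more-likely-than-not showing (weight is at least 51).
    (a): 85 − 30 = 55 ≥ 51 [met]
  The plaintiff carries Stage 1; the defendant now bears the burden.
Stage 2 — burden on defendant; standard: a production showing (weight is at least 23).
    (b): 30 − 7 = 23 ≥ 23 [met]
  All elements met. The burden passes to the plaintiff.
Stage 3 — burden on plaintiff; standard: a clear and cogent showing (weight exceeds 71).
    (c): 70 ≤ 71 [not met]
  Not every element is met, so the plaintiff fails to carry Stage 3.
The defendant prevails.

defendant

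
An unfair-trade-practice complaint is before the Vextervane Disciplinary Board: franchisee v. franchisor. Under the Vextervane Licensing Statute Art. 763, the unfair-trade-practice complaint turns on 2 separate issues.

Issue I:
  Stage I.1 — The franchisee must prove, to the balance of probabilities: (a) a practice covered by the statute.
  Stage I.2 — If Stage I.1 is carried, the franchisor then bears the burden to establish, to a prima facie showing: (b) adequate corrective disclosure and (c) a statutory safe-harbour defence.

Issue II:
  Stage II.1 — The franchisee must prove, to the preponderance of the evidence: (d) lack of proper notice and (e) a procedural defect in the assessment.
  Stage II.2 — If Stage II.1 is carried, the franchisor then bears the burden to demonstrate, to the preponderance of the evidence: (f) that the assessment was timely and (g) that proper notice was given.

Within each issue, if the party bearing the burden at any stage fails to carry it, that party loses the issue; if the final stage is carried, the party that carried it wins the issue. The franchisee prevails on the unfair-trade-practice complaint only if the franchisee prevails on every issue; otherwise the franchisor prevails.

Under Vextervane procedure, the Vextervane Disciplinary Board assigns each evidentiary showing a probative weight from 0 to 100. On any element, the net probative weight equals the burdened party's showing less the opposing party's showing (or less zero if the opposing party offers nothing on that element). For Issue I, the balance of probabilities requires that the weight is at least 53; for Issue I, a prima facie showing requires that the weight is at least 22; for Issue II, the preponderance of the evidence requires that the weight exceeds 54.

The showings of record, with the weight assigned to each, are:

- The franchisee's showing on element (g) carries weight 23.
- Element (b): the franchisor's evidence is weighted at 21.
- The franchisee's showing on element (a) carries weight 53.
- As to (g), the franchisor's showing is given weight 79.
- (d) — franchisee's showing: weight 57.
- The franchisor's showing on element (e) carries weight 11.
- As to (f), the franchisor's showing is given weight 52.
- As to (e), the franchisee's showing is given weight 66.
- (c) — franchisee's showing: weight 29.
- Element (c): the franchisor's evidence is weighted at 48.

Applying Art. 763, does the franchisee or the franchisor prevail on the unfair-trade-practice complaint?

— Issue I —
At Stage I.1 the franchisee must meet the balance of probabilities (weight is at least 53): on (a) the weight is 53, ≥ 53, so (a) meets the standard.
  All elements met. The burden passes to the franchisor.
At Stage I.2 the franchisor must meet a prima facie showing (weight is at least 22): on (b) the weight is 21, < 22, so (b) does not meet the standard; on (c) the weight is 48 less the opposing 29 gives net 19, which does not reach 22, so (c) does not meet the standard.
  Stage I.2 not carried; the franchisor fails its burden.
So the franchisee prevails on this issue.
— Issue II —
Stage II.1 (franchisee, the preponderance of the evidence, weight exceeds 54): (d) 57 > 54 — meets; (e) net 66−11=55 > 54 — meets.
  The franchisee carries Stage II.1; the franchisor now bears the burden.
Stage II.2 (franchisor, the preponderance of the evidence, weight exceeds 54): (f) 52 ≤ 54 — fails; (g) net 79−23=56 > 54 — meets.
  Not every element is met, so the franchisor fails to carry Stage II.2.
So the franchisee prevails on this issue.
Per-issue: Issue I → franchisee; Issue II → franchisee. The franchisee must prevail on every issue; overall, the franchisee prevails.

franchisee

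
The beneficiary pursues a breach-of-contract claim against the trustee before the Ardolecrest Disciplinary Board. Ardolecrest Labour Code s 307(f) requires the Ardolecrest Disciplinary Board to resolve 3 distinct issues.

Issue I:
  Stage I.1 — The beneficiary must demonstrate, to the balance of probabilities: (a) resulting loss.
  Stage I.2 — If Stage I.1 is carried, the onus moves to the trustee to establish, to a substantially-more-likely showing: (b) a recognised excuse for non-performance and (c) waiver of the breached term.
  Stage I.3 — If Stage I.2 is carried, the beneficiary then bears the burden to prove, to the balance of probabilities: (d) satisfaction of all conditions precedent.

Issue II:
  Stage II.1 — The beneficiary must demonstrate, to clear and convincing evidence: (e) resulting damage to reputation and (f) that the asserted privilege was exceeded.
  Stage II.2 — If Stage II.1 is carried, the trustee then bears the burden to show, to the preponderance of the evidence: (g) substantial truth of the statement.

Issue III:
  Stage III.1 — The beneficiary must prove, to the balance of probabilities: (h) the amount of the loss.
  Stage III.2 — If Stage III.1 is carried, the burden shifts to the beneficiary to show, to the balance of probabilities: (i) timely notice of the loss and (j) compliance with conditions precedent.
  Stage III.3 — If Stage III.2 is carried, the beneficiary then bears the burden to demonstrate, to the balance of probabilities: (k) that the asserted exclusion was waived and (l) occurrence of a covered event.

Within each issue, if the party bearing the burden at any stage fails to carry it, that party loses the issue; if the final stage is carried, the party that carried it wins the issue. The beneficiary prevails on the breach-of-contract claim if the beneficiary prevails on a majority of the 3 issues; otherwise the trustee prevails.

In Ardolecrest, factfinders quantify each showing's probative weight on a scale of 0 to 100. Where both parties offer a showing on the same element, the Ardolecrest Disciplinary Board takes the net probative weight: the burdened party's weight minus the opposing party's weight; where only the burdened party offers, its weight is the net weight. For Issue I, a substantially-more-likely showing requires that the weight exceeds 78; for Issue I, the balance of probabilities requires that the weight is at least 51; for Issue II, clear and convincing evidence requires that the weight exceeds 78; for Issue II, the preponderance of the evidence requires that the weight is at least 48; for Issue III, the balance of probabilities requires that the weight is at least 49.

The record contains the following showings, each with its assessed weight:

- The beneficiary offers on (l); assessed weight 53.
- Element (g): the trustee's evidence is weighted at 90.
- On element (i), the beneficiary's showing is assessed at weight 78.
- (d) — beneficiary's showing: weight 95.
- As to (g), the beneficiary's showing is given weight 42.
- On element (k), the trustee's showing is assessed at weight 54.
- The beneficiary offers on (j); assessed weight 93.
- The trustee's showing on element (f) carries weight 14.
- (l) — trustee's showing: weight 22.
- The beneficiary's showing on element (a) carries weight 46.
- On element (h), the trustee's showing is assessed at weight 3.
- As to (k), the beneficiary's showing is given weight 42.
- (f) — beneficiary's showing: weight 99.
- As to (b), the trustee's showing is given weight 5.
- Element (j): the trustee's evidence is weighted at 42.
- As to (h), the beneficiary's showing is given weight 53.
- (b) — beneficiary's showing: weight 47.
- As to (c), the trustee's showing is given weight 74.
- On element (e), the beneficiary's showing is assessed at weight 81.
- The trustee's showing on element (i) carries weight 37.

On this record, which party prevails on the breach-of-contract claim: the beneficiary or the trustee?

trustee

— Issue I —
Stage I.1 (beneficiary, the balance of probabilities, weight is at least 51): (a) 46 < 51 — fails.
  The beneficiary does not carry Stage I.1.
The analysis ends at Stage I.1; the trustee prevails on this issue.
— Issue II —
At Stage II.1 the beneficiary must meet clear and convincing evidence (weight exceeds 78): on (e) the weight is 81, > 78, so (e) meets the standard; on (f) the weight is 99 less the opposing 14 gives net 85, > 78, so (f) meets the standard.
  Stage II.1 is satisfied; the onus moves to the trustee.
At Stage II.2 the trustee must meet the preponderance of the evidence (weight is at least 48): on (g) the weight is 90 less the opposing 42 gives net 48, ≥ 48, so (g) meets the standard.
  The trustee carries the last stage.
With every stage satisfied, the trustee prevails on this issue.
— Issue III —
Stage III.1 (beneficiary, the balance of probabilities, weight is at least 49): (h) net 53−3=50 ≥ 49 — meets.
  Stage III.1 carried; the burden remains with the beneficiary.
Stage III.2 (beneficiary, the balance of probabilities, weight is at least 49): (i) net 78−37=41 < 49 — fails; (j) net 93−42=51 ≥ 49 — meets.
  Stage III.2 not carried; the beneficiary fails its burden.
The analysis ends at Stage III.2; the trustee prevails on this issue.
Per-issue: Issue I → trustee; Issue II → trustee; Issue III → trustee. The beneficiary must prevail on a majority of issues; overall, the trustee prevails.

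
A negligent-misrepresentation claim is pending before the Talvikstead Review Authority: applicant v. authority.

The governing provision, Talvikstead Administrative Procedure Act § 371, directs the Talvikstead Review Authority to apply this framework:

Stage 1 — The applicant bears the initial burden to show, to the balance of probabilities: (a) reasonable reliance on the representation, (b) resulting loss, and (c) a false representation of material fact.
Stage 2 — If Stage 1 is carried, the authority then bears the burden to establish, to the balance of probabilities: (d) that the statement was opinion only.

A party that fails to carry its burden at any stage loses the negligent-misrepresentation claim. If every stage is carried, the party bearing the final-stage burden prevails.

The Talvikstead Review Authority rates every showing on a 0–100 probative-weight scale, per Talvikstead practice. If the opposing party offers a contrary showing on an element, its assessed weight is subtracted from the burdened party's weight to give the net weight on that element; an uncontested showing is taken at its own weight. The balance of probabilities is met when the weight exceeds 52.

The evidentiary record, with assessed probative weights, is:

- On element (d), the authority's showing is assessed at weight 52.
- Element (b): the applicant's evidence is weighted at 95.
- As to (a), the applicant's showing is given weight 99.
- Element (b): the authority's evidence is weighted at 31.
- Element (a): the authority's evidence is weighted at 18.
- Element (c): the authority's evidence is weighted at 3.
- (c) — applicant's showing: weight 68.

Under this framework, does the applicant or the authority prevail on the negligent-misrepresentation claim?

applicant

Stage 1 — burden on applicant; standard: the balance of probabilities (weight exceeds 52).
    (a): 99 − 18 = 81 > 52 [met]
    (b): 95 − 31 = 64 > 52 [met]
    (c): 68 − 3 = 65 > 52 [met]
  Stage 1 carried; the burden shifts to the authority.
Stage 2 — burden on authority; standard: the balance of probabilities (weight exceeds 52).
    (d): 52 ≤ 52 [not met]
  The authority does not carry Stage 2.
The applicant prevails.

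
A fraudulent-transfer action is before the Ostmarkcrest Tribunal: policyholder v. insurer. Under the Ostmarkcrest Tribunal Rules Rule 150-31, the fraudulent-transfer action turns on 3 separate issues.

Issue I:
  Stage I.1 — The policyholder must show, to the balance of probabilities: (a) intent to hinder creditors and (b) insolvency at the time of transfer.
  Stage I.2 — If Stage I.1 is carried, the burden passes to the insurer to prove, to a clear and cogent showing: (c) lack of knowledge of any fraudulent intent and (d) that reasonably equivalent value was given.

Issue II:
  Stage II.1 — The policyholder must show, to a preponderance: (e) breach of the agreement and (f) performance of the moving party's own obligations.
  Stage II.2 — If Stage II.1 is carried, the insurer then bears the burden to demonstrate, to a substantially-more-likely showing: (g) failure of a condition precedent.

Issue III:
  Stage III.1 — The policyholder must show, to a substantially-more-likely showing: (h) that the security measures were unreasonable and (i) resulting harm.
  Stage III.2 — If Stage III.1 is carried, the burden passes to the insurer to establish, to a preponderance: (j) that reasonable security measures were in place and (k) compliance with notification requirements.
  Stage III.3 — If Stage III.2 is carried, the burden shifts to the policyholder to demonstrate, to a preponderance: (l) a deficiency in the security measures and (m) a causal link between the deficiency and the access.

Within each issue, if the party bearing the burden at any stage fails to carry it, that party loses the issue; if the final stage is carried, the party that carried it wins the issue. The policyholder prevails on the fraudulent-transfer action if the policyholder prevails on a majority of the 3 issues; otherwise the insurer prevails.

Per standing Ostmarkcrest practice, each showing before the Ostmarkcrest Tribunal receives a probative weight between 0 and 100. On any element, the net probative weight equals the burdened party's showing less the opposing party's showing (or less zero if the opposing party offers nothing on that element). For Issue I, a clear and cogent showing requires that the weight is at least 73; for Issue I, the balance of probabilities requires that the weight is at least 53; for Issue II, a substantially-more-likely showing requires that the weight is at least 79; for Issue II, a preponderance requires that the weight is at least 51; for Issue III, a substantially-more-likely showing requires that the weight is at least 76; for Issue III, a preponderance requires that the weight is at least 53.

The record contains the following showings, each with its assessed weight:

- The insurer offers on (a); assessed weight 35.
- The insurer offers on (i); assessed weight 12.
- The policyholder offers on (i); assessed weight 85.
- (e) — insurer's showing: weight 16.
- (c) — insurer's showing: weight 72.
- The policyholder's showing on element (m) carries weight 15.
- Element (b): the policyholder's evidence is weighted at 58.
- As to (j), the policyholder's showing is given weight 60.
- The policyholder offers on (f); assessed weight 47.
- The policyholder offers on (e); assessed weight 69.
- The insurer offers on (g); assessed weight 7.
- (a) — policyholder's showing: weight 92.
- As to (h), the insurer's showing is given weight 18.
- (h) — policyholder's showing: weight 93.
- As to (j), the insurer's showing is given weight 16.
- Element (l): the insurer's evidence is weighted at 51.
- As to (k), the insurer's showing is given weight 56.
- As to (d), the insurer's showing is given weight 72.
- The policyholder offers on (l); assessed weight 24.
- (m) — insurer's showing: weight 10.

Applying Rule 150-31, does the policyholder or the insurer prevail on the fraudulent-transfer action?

insurer

— Issue I —
Stage I.1 (policyholder, the balance of probabilities, weight is at least 53): (a) net 92−35=57 ≥ 53 — meets; (b) 58 ≥ 53 — meets.
  Stage I.1 carried; the burden shifts to the insurer.
Stage I.2 (insurer, a clear and cogent showing, weight is at least 73): (c) 72 < 73 — fails; (d) 72 < 73 — fails.
  The insurer does not carry Stage I.2.
So the policyholder prevails on this issue.
— Issue II —
Stage II.1 (policyholder, a preponderance, weight is at least 51): (e) net 69−16=53 ≥ 51 — meets; (f) 47 < 51 — fails.
  The policyholder does not carry Stage II.1.
So the insurer prevails on this issue.
— Issue III —
At Stage III.1 the policyholder must meet a substantially-more-likely showing (weight is at least 76): on (h) the weight is 93 less the opposing 18 gives net 75, < 76, so (h) does not meet the standard; on (i) the weight is 85 less the opposing 12 gives net 73, < 76, so (i) does not meet the standard.
  The policyholder does not carry Stage III.1.
The insurer prevails on this issue.
Per-issue: Issue I → policyholder; Issue II → insurer; Issue III → insurer. The policyholder must prevail on a majority of issues; overall, the insurer prevails.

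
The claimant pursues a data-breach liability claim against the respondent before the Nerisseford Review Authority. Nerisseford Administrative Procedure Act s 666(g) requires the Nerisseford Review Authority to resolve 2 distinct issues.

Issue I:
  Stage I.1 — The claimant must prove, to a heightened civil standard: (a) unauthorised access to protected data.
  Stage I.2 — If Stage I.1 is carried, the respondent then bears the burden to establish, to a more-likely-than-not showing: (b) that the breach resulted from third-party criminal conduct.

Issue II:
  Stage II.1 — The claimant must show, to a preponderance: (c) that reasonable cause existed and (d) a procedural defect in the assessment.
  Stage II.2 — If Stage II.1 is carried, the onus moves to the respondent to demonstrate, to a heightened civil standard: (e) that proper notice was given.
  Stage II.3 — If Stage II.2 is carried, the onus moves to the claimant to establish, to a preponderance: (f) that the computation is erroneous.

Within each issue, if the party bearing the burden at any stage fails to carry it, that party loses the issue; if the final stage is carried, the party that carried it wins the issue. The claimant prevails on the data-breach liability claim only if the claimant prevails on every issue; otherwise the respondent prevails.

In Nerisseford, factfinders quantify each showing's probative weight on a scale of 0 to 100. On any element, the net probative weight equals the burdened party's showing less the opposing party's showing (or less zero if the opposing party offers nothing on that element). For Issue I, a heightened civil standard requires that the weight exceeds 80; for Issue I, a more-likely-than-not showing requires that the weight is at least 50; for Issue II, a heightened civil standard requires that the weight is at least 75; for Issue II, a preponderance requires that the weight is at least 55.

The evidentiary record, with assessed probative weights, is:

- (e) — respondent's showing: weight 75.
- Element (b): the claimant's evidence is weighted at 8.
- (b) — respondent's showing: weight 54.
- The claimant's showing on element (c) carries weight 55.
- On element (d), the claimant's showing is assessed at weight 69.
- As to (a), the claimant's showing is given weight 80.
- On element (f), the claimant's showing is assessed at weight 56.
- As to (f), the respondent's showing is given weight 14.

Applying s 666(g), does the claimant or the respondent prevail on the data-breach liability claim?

— Issue I —
Stage I.1 (claimant, a heightened civil standard, weight exceeds 80): (a) 80 ≤ 80 — fails.
  The claimant does not carry Stage I.1.
The analysis ends at Stage I.1; the respondent prevails on this issue.
— Issue II —
At Stage II.1 the claimant must meet a preponderance (weight is at least 55): on (c) the weight is 55, which does reach 55, so (c) meets the standard; on (d) the weight is 69, which does reach 55, so (d) meets the standard.
  Stage II.1 is satisfied; the onus moves to the respondent.
At Stage II.2 the respondent must meet a heightened civil standard (weight is at least 75): on (e) the weight is 75, ≥ 75, so (e) meets the standard.
  The respondent carries Stage II.2; the claimant now bears the burden.
At Stage II.3 the claimant must meet a preponderance (weight is at least 55): on (f) the weight is 56 less the opposing 14 gives net 42, < 55, so (f) does not meet the standard.
  The claimant does not carry Stage II.3.
The analysis ends at Stage II.3; the respondent prevails on this issue.
Per-issue: Issue I → respondent; Issue II → respondent. The claimant must prevail on every issue; overall, the respondent prevails.

respondent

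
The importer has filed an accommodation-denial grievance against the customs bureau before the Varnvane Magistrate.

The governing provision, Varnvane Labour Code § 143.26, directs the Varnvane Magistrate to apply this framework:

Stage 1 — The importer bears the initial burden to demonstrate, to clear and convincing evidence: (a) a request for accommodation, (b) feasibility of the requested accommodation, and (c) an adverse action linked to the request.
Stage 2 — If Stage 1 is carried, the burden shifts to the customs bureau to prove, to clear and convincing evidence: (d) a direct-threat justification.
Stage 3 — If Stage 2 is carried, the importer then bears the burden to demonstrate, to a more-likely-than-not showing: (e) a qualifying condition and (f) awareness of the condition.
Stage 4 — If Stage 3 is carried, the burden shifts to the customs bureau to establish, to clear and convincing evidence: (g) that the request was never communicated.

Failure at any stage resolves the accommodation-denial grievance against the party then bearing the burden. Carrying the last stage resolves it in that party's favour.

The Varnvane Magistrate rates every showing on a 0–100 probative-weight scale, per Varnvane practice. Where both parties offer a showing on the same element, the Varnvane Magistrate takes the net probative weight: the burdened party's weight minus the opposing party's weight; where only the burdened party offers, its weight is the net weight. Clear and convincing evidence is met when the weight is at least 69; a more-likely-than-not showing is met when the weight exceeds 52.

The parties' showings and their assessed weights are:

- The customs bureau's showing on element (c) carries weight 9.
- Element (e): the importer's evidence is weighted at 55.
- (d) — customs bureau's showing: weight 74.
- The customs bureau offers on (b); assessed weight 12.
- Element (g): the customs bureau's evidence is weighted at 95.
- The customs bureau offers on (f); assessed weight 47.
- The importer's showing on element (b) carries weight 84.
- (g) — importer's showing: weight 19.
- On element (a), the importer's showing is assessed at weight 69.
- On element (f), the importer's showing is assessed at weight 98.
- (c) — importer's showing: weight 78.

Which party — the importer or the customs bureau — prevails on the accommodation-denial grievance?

Stage 1 — burden on importer; standard: clear and convincing evidence (weight is at least 69).
    (a): 69 ≥ 69 [met]
    (b): 84 − 12 = 72 ≥ 69 [met]
    (c): 78 − 9 = 69 ≥ 69 [met]
  Stage 1 carried; the burden shifts to the customs bureau.
Stage 2 — burden on customs bureau; standard: clear and convincing evidence (weight is at least 69).
    (d): 74 ≥ 69 [met]
  Stage 2 is satisfied; the onus moves to the importer.
Stage 3 — burden on importer; standard: a more-likely-than-not showing (weight exceeds 52).
    (e): 55 > 52 [met]
    (f): 98 − 47 = 51 ≤ 52 [not met]
  Stage 3 not carried; the importer fails its burden.
The analysis ends at Stage 3; the customs bureau prevails.

customs bureau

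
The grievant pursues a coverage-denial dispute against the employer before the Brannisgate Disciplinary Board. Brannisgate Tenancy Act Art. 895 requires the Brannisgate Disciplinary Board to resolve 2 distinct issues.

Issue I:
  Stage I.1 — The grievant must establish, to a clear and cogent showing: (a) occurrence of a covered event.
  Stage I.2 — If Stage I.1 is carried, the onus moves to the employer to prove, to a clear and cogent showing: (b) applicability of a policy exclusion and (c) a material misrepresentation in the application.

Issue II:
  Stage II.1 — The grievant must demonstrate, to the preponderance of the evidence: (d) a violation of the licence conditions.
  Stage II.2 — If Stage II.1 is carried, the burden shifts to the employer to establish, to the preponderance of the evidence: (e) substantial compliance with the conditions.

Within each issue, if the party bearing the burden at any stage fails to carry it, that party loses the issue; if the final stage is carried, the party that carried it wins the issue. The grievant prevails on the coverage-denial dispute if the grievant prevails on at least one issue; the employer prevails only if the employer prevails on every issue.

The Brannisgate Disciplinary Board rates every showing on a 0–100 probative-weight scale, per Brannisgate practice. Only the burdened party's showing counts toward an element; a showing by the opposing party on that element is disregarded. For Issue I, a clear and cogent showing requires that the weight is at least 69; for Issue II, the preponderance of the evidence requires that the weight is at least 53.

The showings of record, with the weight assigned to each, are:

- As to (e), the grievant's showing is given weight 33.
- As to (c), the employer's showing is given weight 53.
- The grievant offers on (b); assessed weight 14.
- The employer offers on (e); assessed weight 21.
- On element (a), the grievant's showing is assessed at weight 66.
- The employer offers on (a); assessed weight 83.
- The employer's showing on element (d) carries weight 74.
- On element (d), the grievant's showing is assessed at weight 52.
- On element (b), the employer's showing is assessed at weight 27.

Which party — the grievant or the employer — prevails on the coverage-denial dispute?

— Issue I —
Stage I.1 — burden on grievant; standard: a clear and cogent showing (weight is at least 69).
    (a): 66 (employer's 83 disregarded) < 69 [not met]
  Stage I.1 not carried; the grievant fails its burden.
The employer prevails on this issue.
— Issue II —
Stage II.1 (grievant, the preponderance of the evidence, weight is at least 53): (d) 52 (employer's 74 disregarded) < 53 — fails.
  Stage II.1 not carried; the grievant fails its burden.
The analysis ends at Stage II.1; the employer prevails on this issue.
Per-issue: Issue I → employer; Issue II → employer. The grievant must prevail on at least one issue; overall, the employer prevails.

employer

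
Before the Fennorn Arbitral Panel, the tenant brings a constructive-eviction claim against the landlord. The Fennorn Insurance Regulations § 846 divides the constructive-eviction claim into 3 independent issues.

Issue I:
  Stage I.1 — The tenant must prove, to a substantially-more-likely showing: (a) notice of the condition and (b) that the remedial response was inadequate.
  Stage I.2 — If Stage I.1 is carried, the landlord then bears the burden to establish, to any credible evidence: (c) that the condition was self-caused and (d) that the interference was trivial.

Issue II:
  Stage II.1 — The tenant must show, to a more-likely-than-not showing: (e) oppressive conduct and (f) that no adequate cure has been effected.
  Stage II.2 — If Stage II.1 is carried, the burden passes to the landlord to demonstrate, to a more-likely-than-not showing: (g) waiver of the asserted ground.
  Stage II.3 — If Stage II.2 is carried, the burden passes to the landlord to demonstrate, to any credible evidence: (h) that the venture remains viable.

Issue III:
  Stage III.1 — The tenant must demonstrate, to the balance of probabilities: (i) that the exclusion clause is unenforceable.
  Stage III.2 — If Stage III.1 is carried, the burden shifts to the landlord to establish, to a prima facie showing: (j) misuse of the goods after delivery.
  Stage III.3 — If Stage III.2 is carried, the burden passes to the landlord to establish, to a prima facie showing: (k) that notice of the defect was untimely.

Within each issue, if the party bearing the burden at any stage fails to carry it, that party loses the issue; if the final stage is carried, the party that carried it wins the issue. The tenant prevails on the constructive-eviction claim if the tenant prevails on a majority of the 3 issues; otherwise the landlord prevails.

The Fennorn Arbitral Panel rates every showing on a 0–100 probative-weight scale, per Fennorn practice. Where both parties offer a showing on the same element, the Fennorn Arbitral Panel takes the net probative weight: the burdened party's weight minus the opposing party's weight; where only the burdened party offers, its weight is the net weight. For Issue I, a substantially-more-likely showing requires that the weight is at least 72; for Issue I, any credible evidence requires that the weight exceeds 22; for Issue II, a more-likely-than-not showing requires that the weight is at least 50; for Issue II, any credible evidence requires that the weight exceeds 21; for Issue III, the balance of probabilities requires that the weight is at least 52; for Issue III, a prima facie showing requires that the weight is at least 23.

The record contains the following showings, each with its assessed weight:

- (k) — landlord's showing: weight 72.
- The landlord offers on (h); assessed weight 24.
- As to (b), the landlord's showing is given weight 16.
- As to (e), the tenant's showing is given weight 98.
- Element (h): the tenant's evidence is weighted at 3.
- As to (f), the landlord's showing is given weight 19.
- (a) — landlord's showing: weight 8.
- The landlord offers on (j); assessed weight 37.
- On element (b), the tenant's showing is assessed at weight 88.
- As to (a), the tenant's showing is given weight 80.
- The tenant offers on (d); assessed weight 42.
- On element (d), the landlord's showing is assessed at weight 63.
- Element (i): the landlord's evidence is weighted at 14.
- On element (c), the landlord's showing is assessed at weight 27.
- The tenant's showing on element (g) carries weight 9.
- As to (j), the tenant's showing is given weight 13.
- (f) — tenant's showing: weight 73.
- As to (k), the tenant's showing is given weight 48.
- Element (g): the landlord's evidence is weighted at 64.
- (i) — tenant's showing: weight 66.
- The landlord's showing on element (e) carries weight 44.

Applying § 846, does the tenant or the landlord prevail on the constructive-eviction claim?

— Issue I —
Stage I.1 — burden on tenant; standard: a substantially-more-likely showing (weight is at least 72).
    (a): 80 − 8 = 72 ≥ 72 [met]
    (b): 88 − 16 = 72 ≥ 72 [met]
  Stage I.1 is satisfied; the onus moves to the landlord.
Stage I.2 — burden on landlord; standard: any credible evidence (weight exceeds 22).
    (c): 27 > 22 [met]
    (d): 63 − 42 = 21 ≤ 22 [not met]
  The landlord does not carry Stage I.2.
So the tenant prevails on this issue.
— Issue II —
At Stage II.1 the tenant must meet a more-likely-than-not showing (weight is at least 50): on (e) the weight is 98 less the opposing 44 gives net 54, which does reach 50, so (e) meets the standard; on (f) the weight is 73 less the opposing 19 gives net 54, which does reach 50, so (f) meets the standard.
  Stage II.1 is satisfied; the onus moves to the landlord.
At Stage II.2 the landlord must meet a more-likely-than-not showing (weight is at least 50): on (g) the weight is 64 less the opposing 9 gives net 55, ≥ 50, so (g) meets the standard.
  All elements met. The landlord retains the burden for Stage II.3.
At Stage II.3 the landlord must meet any credible evidence (weight exceeds 21): on (h) the weight is 24 less the opposing 3 gives net 21, which does not exceed 21, so (h) does not meet the standard.
  The landlord does not carry Stage II.3.
The tenant prevails on this issue.
— Issue III —
Stage III.1 (tenant, the balance of probabilities, weight is at least 52): (i) net 66−14=52 ≥ 52 — meets.
  Stage III.1 carried; the burden shifts to the landlord.
Stage III.2 (landlord, a prima facie showing, weight is at least 23): (j) net 37−13=24 ≥ 23 — meets.
  Stage III.2 carried; the burden remains with the landlord.
Stage III.3 (landlord, a prima facie showing, weight is at least 23): (k) net 72−48=24 ≥ 23 — meets.
  The landlord carries the last stage.
With every stage satisfied, the landlord prevails on this issue.
Per-issue: Issue I → tenant; Issue II → tenant; Issue III → landlord. The tenant must prevail on a majority of issues; overall, the tenant prevails.

tenant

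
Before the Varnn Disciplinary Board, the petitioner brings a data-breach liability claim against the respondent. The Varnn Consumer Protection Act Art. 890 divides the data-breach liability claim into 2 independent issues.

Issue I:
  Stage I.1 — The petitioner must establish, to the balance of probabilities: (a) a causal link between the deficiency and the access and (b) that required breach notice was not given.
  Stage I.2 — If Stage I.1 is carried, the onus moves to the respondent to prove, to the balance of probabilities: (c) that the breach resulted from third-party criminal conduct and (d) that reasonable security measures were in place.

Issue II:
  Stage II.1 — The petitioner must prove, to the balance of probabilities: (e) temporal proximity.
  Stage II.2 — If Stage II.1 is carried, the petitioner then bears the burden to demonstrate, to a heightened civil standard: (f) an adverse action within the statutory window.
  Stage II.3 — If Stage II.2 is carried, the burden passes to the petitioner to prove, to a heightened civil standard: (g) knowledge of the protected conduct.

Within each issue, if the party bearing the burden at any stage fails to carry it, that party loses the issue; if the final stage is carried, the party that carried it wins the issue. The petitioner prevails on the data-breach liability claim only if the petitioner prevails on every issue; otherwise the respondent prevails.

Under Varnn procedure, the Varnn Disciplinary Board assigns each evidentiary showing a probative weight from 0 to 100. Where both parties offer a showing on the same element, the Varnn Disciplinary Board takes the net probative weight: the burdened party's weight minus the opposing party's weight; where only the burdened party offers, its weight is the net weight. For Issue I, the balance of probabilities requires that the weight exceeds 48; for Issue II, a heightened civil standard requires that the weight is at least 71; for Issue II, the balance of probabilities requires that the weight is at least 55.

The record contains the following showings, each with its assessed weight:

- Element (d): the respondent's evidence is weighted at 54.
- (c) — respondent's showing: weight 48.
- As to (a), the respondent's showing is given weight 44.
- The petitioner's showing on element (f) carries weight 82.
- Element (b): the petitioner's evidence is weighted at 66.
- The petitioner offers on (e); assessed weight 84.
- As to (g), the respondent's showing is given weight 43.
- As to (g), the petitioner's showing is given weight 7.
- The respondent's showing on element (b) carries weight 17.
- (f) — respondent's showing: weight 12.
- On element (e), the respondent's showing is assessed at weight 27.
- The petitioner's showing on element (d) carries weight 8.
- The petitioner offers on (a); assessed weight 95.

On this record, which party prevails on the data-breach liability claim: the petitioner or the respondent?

respondent

— Issue I —
Stage I.1 — burden on petitioner; standard: the balance of probabilities (weight exceeds 48).
    (a): 95 − 44 = 51 > 48 [met]
    (b): 66 − 17 = 49 > 48 [met]
  All elements met. The burden passes to the respondent.
Stage I.2 — burden on respondent; standard: the balance of probabilities (weight exceeds 48).
    (c): 48 ≤ 48 [not met]
    (d): 54 − 8 = 46 ≤ 48 [not met]
  Not every element is met, so the respondent fails to carry Stage I.2.
So the petitioner prevails on this issue.
— Issue II —
Stage II.1 — burden on petitioner; standard: the balance of probabilities (weight is at least 55).
    (e): 84 − 27 = 57 ≥ 55 [met]
  Stage II.1 is satisfied; the petitioner continues to bear the burden.
Stage II.2 — burden on petitioner; standard: a heightened civil standard (weight is at least 71).
    (f): 82 − 12 = 70 < 71 [not met]
  The petitioner does not carry Stage II.2.
So the respondent prevails on this issue.
Per-issue: Issue I → petitioner; Issue II → respondent. The petitioner must prevail on every issue; overall, the respondent prevails.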